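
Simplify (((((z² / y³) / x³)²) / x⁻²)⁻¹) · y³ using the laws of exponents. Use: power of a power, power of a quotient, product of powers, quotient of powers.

x⁴y⁹z⁻⁴

(((((z² / y³) / x³)²) / x⁻²)⁻¹) · y³
= (((((z² / y³) / x³)²)⁻¹) / ((x⁻²)⁻¹)) · y³    [power of a quotient]
= ((((z² / y³) / x³)⁻²) / ((x⁻²)⁻¹)) · y³    [power of a power]
= ((((z² / y³)⁻²) / ((x³)⁻²)) / ((x⁻²)⁻¹)) · y³    [power of a quotient]
= (((((z²)⁻²) / ((y³)⁻²)) / ((x³)⁻²)) / ((x⁻²)⁻¹)) · y³    [power of a quotient]
= (((z⁻⁴ / ((y³)⁻²)) / ((x³)⁻²)) / ((x⁻²)⁻¹)) · y³    [power of a power]
= (((z⁻⁴ / y⁻⁶) / ((x³)⁻²)) / ((x⁻²)⁻¹)) · y³    [power of a power]
= (((z⁻⁴ / y⁻⁶) / x⁻⁶) / ((x⁻²)⁻¹)) · y³    [power of a power]
= (((z⁻⁴ / y⁻⁶) / x⁻⁶) / x²) · y³    [power of a power]
= x⁴y⁹z⁻⁴    [quotient of powers; product of powers]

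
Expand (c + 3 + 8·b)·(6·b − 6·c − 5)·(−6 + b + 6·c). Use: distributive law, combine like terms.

(c + 3 + 8·b)·(6·b − 6·c − 5)·(−6 + b + 6·c)
= (6·b·c − 6·c^2 − 5·c + 18·b − 18·c − 15 + 48·b^2 − 48·b·c − 40·b)·(−6 + b + 6·c)    [distributive law]
= (−42·b·c − 6·c^2 − 23·c − 22·b − 15 + 48·b^2)·(−6 + b + 6·c)    [combine like terms]
= 252·b·c − 42·b^2·c − 252·b·c^2 + 36·c^2 − 6·b·c^2 − 36·c^3 + 138·c − 23·b·c − 138·c^2 + 132·b − 22·b^2 − 132·b·c + 90 − 15·b − 90·c − 288·b^2 + 48·b^3 + 288·b^2·c    [distributive law]
= 97·b·c + 246·b^2·c − 258·b·c^2 − 102·c^2 − 36·c^3 + 48·c + 117·b − 310·b^2 + 90 + 48·b^3    [combine like terms]

97·b·c + 246·b^2·c − 258·b·c^2 − 102·c^2 − 36·c^3 + 48·c + 117·b − 310·b^2 + 90 + 48·b^3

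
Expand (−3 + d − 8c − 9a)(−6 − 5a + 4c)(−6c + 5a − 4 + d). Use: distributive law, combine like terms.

(−3 + d − 8c − 9a)(−6 − 5a + 4c)(−6c + 5a − 4 + d)
= (18 + 15a − 12c − 6d − 5ad + 4cd + 48c + 40ac − 32c² + 54a + 45a² − 36ac)(−6c + 5a − 4 + d)    [distributive law]
= (18 + 69a + 36c − 6d − 5ad + 4cd + 4ac − 32c² + 45a²)(−6c + 5a − 4 + d)    [combine like terms]
= −108c + 90a − 72 + 18d − 414ac + 345a² − 276a + 69ad − 216c² + 180ac − 144c + 36cd + 36cd − 30ad + 24d − 6d² + 30acd − 25a²d + 20ad − 5ad² − 24c²d + 20acd − 16cd + 4cd² − 24ac² + 20a²c − 16ac + 4acd + 192c³ − 160ac² + 128c² − 32c²d − 270a²c + 225a³ − 180a² + 45a²d    [distributive law]
= −252c − 186a − 72 + 42d − 250ac + 165a² + 59ad − 88c² + 56cd − 6d² + 54acd + 20a²d − 5ad² − 56c²d + 4cd² − 184ac² − 250a²c + 192c³ + 225a³    [combine like terms]

−252c − 186a − 72 + 42d − 250ac + 165a² + 59ad − 88c² + 56cd − 6d² + 54acd + 20a²d − 5ad² − 56c²d + 4cd² − 184ac² − 250a²c + 192c³ + 225a³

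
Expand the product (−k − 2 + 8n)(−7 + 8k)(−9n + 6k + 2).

−127kn − 70k^2 + 66k + 456k^2n − 48k^3 − 238n + 28 + 504n^2 − 576kn^2

(−k − 2 + 8n)(−7 + 8k)(−9n + 6k + 2)
= (7k − 8k^2 + 14 − 16k − 56n + 64kn)(−9n + 6k + 2)    [distributive law]
= (−9k − 8k^2 + 14 − 56n + 64kn)(−9n + 6k + 2)    [combine like terms]
= 81kn − 54k^2 − 18k + 72k^2n − 48k^3 − 16k^2 − 126n + 84k + 28 + 504n^2 − 336kn − 112n − 576kn^2 + 384k^2n + 128kn    [distributive law]
= −127kn − 70k^2 + 66k + 456k^2n − 48k^3 − 238n + 28 + 504n^2 − 576kn^2    [combine like terms]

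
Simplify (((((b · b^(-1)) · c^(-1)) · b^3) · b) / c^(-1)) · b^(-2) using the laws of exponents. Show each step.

(((((b · b^(-1)) · c^(-1)) · b^3) · b) / c^(-1)) · b^(-2)
= ((((b^0 · c^(-1)) · b^3) · b) / c^(-1)) · b^(-2)    [product of powers]
= b^2    [quotient of powers; product of powers]

b^2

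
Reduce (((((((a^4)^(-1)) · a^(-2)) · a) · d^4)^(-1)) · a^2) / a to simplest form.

(((((((a^4)^(-1)) · a^(-2)) · a) · d^4)^(-1)) · a^2) / a
= (((((((a^4)^(-1)) · a^(-2)) · a)^(-1)) · ((d^4)^(-1))) · a^2) / a    [power of a product]
= (((((((a^4)^(-1)) · a^(-2))^(-1)) · (a^(-1))) · ((d^4)^(-1))) · a^2) / a    [power of a product]
= (((((((a^4)^(-1))^(-1)) · ((a^(-2))^(-1))) · (a^(-1))) · ((d^4)^(-1))) · a^2) / a    [power of a product]
= ((((((a^4)^1) · ((a^(-2))^(-1))) · (a^(-1))) · ((d^4)^(-1))) · a^2) / a    [power of a power]
= ((((a^4 · ((a^(-2))^(-1))) · (a^(-1))) · ((d^4)^(-1))) · a^2) / a    [power of a power]
= ((((a^4 · a^2) · (a^(-1))) · ((d^4)^(-1))) · a^2) / a    [power of a power]
= (((a^6 · (a^(-1))) · ((d^4)^(-1))) · a^2) / a    [product of powers]
= ((a^5 · ((d^4)^(-1))) · a^2) / a    [product of powers]
= ((a^5 · d^(-4)) · a^2) / a    [power of a power]
= a^6d^(-4)    [quotient of powers; product of powers]

a^6d^(-4)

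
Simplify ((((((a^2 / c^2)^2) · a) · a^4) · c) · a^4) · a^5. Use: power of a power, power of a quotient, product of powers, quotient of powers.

a^18·c^(-3)

((((((a^2 / c^2)^2) · a) · a^4) · c) · a^4) · a^5
= (((((((a^2)^2) / ((c^2)^2)) · a) · a^4) · c) · a^4) · a^5    [power of a quotient]
= (((((a^4 / ((c^2)^2)) · a) · a^4) · c) · a^4) · a^5    [power of a power]
= (((((a^4 / c^4) · a) · a^4) · c) · a^4) · a^5    [power of a power]
= a^18·c^(-3)    [quotient of powers; product of powers]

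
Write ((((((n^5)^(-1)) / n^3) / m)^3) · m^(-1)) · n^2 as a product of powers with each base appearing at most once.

((((((n^5)^(-1)) / n^3) / m)^3) · m^(-1)) · n^2
= ((((((n^5)^(-1)) / n^3)^3) / (m^3)) · m^(-1)) · n^2    [power of a quotient]
= ((((((n^5)^(-1))^3) / ((n^3)^3)) / (m^3)) · m^(-1)) · n^2    [power of a quotient]
= (((((n^5)^(-3)) / ((n^3)^3)) / (m^3)) · m^(-1)) · n^2    [power of a power]
= (((n^(-15) / ((n^3)^3)) / (m^3)) · m^(-1)) · n^2    [power of a power]
= (((n^(-15) / n^9) / (m^3)) · m^(-1)) · n^2    [power of a power]
= ((n^(-24) / (m^3)) · m^(-1)) · n^2    [quotient of powers]
= m^(-4)·n^(-22)    [quotient of powers; product of powers]

m^(-4)·n^(-22)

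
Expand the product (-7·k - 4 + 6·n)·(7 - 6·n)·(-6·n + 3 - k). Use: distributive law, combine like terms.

354·k·n - 119·k + 49·k^2 - 216·k·n^2 - 42·k^2·n + 366·n - 84 - 504·n^2 + 216·n^3

(-7·k - 4 + 6·n)·(7 - 6·n)·(-6·n + 3 - k)
= (-49·k + 42·k·n - 28 + 24·n + 42·n - 36·n^2)·(-6·n + 3 - k)    [distributive law]
= (-49·k + 42·k·n - 28 + 66·n - 36·n^2)·(-6·n + 3 - k)    [combine like terms]
= 294·k·n - 147·k + 49·k^2 - 252·k·n^2 + 126·k·n - 42·k^2·n + 168·n - 84 + 28·k - 396·n^2 + 198·n - 66·k·n + 216·n^3 - 108·n^2 + 36·k·n^2    [distributive law]
= 354·k·n - 119·k + 49·k^2 - 216·k·n^2 - 42·k^2·n + 366·n - 84 - 504·n^2 + 216·n^3    [combine like terms]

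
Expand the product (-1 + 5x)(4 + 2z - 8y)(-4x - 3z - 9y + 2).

(-1 + 5x)(4 + 2z - 8y)(-4x - 3z - 9y + 2)
= (-4 - 2z + 8y + 20x + 10xz - 40xy)(-4x - 3z - 9y + 2)    [distributive law]
= 16x + 12z + 36y - 8 + 8xz + 6z^2 + 18yz - 4z - 32xy - 24yz - 72y^2 + 16y - 80x^2 - 60xz - 180xy + 40x - 40x^2z - 30xz^2 - 90xyz + 20xz + 160x^2y + 120xyz + 360xy^2 - 80xy    [distributive law]
= 56x + 8z + 52y - 8 - 32xz + 6z^2 - 6yz - 292xy - 72y^2 - 80x^2 - 40x^2z - 30xz^2 + 30xyz + 160x^2y + 360xy^2    [combine like terms]

56x + 8z + 52y - 8 - 32xz + 6z^2 - 6yz - 292xy - 72y^2 - 80x^2 - 40x^2z - 30xz^2 + 30xyz + 160x^2y + 360xy^2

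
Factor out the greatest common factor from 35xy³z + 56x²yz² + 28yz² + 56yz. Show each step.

7yz(5xy² + 8x²z + 4z + 8)

35xy³z + 56x²yz² + 28yz² + 56yz
= 7(5xy³z + 8x²yz² + 4yz² + 8yz)    [factor out 7]
= 7yz(5xy² + 8x²z + 4z + 8)    [factor out yz]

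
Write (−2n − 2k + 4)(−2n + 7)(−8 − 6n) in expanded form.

100n^2 − 24n^3 + 8n + 52kn − 24kn^2 + 112k − 224

(−2n − 2k + 4)(−2n + 7)(−8 − 6n)
= (4n^2 − 14n + 4kn − 14k − 8n + 28)(−8 − 6n)    [distributive law]
= (4n^2 − 22n + 4kn − 14k + 28)(−8 − 6n)    [combine like terms]
= −32n^2 − 24n^3 + 176n + 132n^2 − 32kn − 24kn^2 + 112k + 84kn − 224 − 168n    [distributive law]
= 100n^2 − 24n^3 + 8n + 52kn − 24kn^2 + 112k − 224    [combine like terms]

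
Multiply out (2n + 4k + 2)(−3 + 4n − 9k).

(2n + 4k + 2)(−3 + 4n − 9k)
= −6n + 8n² − 18kn − 12k + 16kn − 36k² − 6 + 8n − 18k    [distributive law]
= 2n + 8n² − 2kn − 30k − 36k² − 6    [combine like terms]

2n + 8n² − 2kn − 30k − 36k² − 6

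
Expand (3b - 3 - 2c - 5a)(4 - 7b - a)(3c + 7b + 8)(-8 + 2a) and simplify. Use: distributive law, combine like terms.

-1240bc - 570abc - 504b^2 - 1666ab^2 - 1440b - 736ab - 280b^2c + 70ab^2c + 1176b^3 - 294ab^3 + 220a^2bc + 448a^2b^2 - 6a^2b + 800c + 80ac + 768 + 896a - 190a^2c - 592a^2 + 192c^2 - 96ac^2 - 336bc^2 + 84abc^2 + 12a^2c^2 + 30a^3c + 70a^3b + 80a^3

(3b - 3 - 2c - 5a)(4 - 7b - a)(3c + 7b + 8)(-8 + 2a)
= (12b - 21b^2 - 3ab - 12 + 21b + 3a - 8c + 14bc + 2ac - 20a + 35ab + 5a^2)(3c + 7b + 8)(-8 + 2a)    [distributive law]
= (33b - 21b^2 + 32ab - 12 - 17a - 8c + 14bc + 2ac + 5a^2)(3c + 7b + 8)(-8 + 2a)    [combine like terms]
= (99bc + 231b^2 + 264b - 63b^2c - 147b^3 - 168b^2 + 96abc + 224ab^2 + 256ab - 36c - 84b - 96 - 51ac - 119ab - 136a - 24c^2 - 56bc - 64c + 42bc^2 + 98b^2c + 112bc + 6ac^2 + 14abc + 16ac + 15a^2c + 35a^2b + 40a^2)(-8 + 2a)    [distributive law]
= (155bc + 63b^2 + 180b + 35b^2c - 147b^3 + 110abc + 224ab^2 + 137ab - 100c - 96 - 35ac - 136a - 24c^2 + 42bc^2 + 6ac^2 + 15a^2c + 35a^2b + 40a^2)(-8 + 2a)    [combine like terms]
= -1240bc + 310abc - 504b^2 + 126ab^2 - 1440b + 360ab - 280b^2c + 70ab^2c + 1176b^3 - 294ab^3 - 880abc + 220a^2bc - 1792ab^2 + 448a^2b^2 - 1096ab + 274a^2b + 800c - 200ac + 768 - 192a + 280ac - 70a^2c + 1088a - 272a^2 + 192c^2 - 48ac^2 - 336bc^2 + 84abc^2 - 48ac^2 + 12a^2c^2 - 120a^2c + 30a^3c - 280a^2b + 70a^3b - 320a^2 + 80a^3    [distributive law]
= -1240bc - 570abc - 504b^2 - 1666ab^2 - 1440b - 736ab - 280b^2c + 70ab^2c + 1176b^3 - 294ab^3 + 220a^2bc + 448a^2b^2 - 6a^2b + 800c + 80ac + 768 + 896a - 190a^2c - 592a^2 + 192c^2 - 96ac^2 - 336bc^2 + 84abc^2 + 12a^2c^2 + 30a^3c + 70a^3b + 80a^3    [combine like terms]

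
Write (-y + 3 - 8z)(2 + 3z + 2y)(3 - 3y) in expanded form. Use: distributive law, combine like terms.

-6y - 18y^2 - 36yz + 57y^2z + 6y^3 + 18 - 21z - 72z^2 + 72yz^2

(-y + 3 - 8z)(2 + 3z + 2y)(3 - 3y)
= (-2y - 3yz - 2y^2 + 6 + 9z + 6y - 16z - 24z^2 - 16yz)(3 - 3y)    [distributive law]
= (4y - 19yz - 2y^2 + 6 - 7z - 24z^2)(3 - 3y)    [combine like terms]
= 12y - 12y^2 - 57yz + 57y^2z - 6y^2 + 6y^3 + 18 - 18y - 21z + 21yz - 72z^2 + 72yz^2    [distributive law]
= -6y - 18y^2 - 36yz + 57y^2z + 6y^3 + 18 - 21z - 72z^2 + 72yz^2    [combine like terms]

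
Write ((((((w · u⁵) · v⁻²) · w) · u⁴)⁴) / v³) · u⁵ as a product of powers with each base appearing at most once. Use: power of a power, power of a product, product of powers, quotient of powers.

u⁴¹v⁻¹¹w⁸

((((((w · u⁵) · v⁻²) · w) · u⁴)⁴) / v³) · u⁵
= ((((((w · u⁵) · v⁻²) · w)⁴) · ((u⁴)⁴)) / v³) · u⁵    [power of a product]
= ((((((w · u⁵) · v⁻²)⁴) · (w⁴)) · ((u⁴)⁴)) / v³) · u⁵    [power of a product]
= ((((((w · u⁵)⁴) · ((v⁻²)⁴)) · (w⁴)) · ((u⁴)⁴)) / v³) · u⁵    [power of a product]
= ((((((w⁴) · ((u⁵)⁴)) · ((v⁻²)⁴)) · (w⁴)) · ((u⁴)⁴)) / v³) · u⁵    [power of a product]
= (((((w⁴ · u²⁰) · ((v⁻²)⁴)) · (w⁴)) · ((u⁴)⁴)) / v³) · u⁵    [power of a power]
= (((((w⁴ · u²⁰) · v⁻⁸) · (w⁴)) · ((u⁴)⁴)) / v³) · u⁵    [power of a power]
= (((((w⁴ · u²⁰) · v⁻⁸) · w⁴) · u¹⁶) / v³) · u⁵    [power of a power]
= u⁴¹v⁻¹¹w⁸    [quotient of powers; product of powers]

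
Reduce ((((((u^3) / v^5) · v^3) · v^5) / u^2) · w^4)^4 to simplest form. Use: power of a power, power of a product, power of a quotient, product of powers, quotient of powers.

((((((u^3) / v^5) · v^3) · v^5) / u^2) · w^4)^4
= ((((((u^3) / v^5) · v^3) · v^5) / u^2)^4) · ((w^4)^4)    [power of a product]
= ((((((u^3) / v^5) · v^3) · v^5)^4) / ((u^2)^4)) · ((w^4)^4)    [power of a quotient]
= ((((((u^3) / v^5) · v^3)^4) · ((v^5)^4)) / ((u^2)^4)) · ((w^4)^4)    [power of a product]
= ((((((u^3) / v^5)^4) · ((v^3)^4)) · ((v^5)^4)) / ((u^2)^4)) · ((w^4)^4)    [power of a product]
= ((((((u^3)^4) / ((v^5)^4)) · ((v^3)^4)) · ((v^5)^4)) / ((u^2)^4)) · ((w^4)^4)    [power of a quotient]
= (((((u^12) / ((v^5)^4)) · ((v^3)^4)) · ((v^5)^4)) / ((u^2)^4)) · ((w^4)^4)    [power of a power]
= ((((u^12 / v^20) · ((v^3)^4)) · ((v^5)^4)) / ((u^2)^4)) · ((w^4)^4)    [power of a power]
= ((((u^12 / v^20) · v^12) · ((v^5)^4)) / ((u^2)^4)) · ((w^4)^4)    [power of a power]
= ((((u^12 / v^20) · v^12) · v^20) / ((u^2)^4)) · ((w^4)^4)    [power of a power]
= ((((u^12 / v^20) · v^12) · v^20) / u^8) · ((w^4)^4)    [power of a power]
= ((((u^12 / v^20) · v^12) · v^20) / u^8) · w^16    [power of a power]
= u^4v^12w^16    [quotient of powers; product of powers]

u^4v^12w^16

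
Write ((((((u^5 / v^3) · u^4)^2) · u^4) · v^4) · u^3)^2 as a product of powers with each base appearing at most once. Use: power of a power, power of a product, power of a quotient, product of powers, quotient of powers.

((((((u^5 / v^3) · u^4)^2) · u^4) · v^4) · u^3)^2
= ((((((u^5 / v^3) · u^4)^2) · u^4) · v^4)^2) · ((u^3)^2)    [power of a product]
= ((((((u^5 / v^3) · u^4)^2) · u^4)^2) · ((v^4)^2)) · ((u^3)^2)    [power of a product]
= ((((((u^5 / v^3) · u^4)^2)^2) · ((u^4)^2)) · ((v^4)^2)) · ((u^3)^2)    [power of a product]
= (((((u^5 / v^3) · u^4)^4) · ((u^4)^2)) · ((v^4)^2)) · ((u^3)^2)    [power of a power]
= (((((u^5 / v^3)^4) · ((u^4)^4)) · ((u^4)^2)) · ((v^4)^2)) · ((u^3)^2)    [power of a product]
= ((((((u^5)^4) / ((v^3)^4)) · ((u^4)^4)) · ((u^4)^2)) · ((v^4)^2)) · ((u^3)^2)    [power of a quotient]
= ((((u^20 / ((v^3)^4)) · ((u^4)^4)) · ((u^4)^2)) · ((v^4)^2)) · ((u^3)^2)    [power of a power]
= ((((u^20 / v^12) · ((u^4)^4)) · ((u^4)^2)) · ((v^4)^2)) · ((u^3)^2)    [power of a power]
= ((((u^20 / v^12) · u^16) · ((u^4)^2)) · ((v^4)^2)) · ((u^3)^2)    [power of a power]
= ((((u^20 / v^12) · u^16) · u^8) · ((v^4)^2)) · ((u^3)^2)    [power of a power]
= ((((u^20 / v^12) · u^16) · u^8) · v^8) · ((u^3)^2)    [power of a power]
= ((((u^20 / v^12) · u^16) · u^8) · v^8) · u^6    [power of a power]
= u^50v^(-4)    [quotient of powers; product of powers]

u^50v^(-4)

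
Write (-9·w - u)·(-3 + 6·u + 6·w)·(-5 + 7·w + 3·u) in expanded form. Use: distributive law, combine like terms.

-135·w + 459·w² + 402·u·w - 582·u·w² - 222·u²·w - 378·w³ - 15·u + 39·u² - 18·u³

(-9·w - u)·(-3 + 6·u + 6·w)·(-5 + 7·w + 3·u)
= (27·w - 54·u·w - 54·w² + 3·u - 6·u² - 6·u·w)·(-5 + 7·w + 3·u)    [distributive law]
= (27·w - 60·u·w - 54·w² + 3·u - 6·u²)·(-5 + 7·w + 3·u)    [combine like terms]
= -135·w + 189·w² + 81·u·w + 300·u·w - 420·u·w² - 180·u²·w + 270·w² - 378·w³ - 162·u·w² - 15·u + 21·u·w + 9·u² + 30·u² - 42·u²·w - 18·u³    [distributive law]
= -135·w + 459·w² + 402·u·w - 582·u·w² - 222·u²·w - 378·w³ - 15·u + 39·u² - 18·u³    [combine like terms]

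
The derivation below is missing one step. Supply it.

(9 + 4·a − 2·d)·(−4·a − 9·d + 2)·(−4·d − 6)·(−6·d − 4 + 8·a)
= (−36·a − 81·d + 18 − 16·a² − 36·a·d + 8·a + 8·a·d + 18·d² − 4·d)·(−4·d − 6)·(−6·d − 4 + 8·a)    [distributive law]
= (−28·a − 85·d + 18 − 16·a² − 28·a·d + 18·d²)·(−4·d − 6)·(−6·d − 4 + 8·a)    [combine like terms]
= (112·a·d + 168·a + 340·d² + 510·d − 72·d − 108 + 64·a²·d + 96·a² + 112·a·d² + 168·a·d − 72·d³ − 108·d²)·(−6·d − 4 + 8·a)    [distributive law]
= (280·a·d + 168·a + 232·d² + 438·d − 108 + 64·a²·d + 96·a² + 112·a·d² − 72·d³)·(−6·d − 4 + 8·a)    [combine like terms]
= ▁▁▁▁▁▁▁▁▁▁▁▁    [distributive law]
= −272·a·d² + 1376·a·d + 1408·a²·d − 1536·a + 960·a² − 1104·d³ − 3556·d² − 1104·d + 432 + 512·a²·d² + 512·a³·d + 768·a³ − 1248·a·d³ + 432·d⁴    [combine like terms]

By distributive law:

−1680·a·d² − 1120·a·d + 2240·a²·d − 1008·a·d − 672·a + 1344·a² − 1392·d³ − 928·d² + 1856·a·d² − 2628·d² − 1752·d + 3504·a·d + 648·d + 432 − 864·a − 384·a²·d² − 256·a²·d + 512·a³·d − 576·a²·d − 384·a² + 768·a³ − 672·a·d³ − 448·a·d² + 896·a²·d² + 432·d⁴ + 288·d³ − 576·a·d³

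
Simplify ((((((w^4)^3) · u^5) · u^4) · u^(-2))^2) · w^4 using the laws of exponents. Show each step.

u^14w^28

((((((w^4)^3) · u^5) · u^4) · u^(-2))^2) · w^4
= ((((((w^4)^3) · u^5) · u^4)^2) · ((u^(-2))^2)) · w^4    [power of a product]
= ((((((w^4)^3) · u^5)^2) · ((u^4)^2)) · ((u^(-2))^2)) · w^4    [power of a product]
= ((((((w^4)^3)^2) · ((u^5)^2)) · ((u^4)^2)) · ((u^(-2))^2)) · w^4    [power of a product]
= (((((w^4)^6) · ((u^5)^2)) · ((u^4)^2)) · ((u^(-2))^2)) · w^4    [power of a power]
= (((w^24 · ((u^5)^2)) · ((u^4)^2)) · ((u^(-2))^2)) · w^4    [power of a power]
= (((w^24 · u^10) · ((u^4)^2)) · ((u^(-2))^2)) · w^4    [power of a power]
= (((w^24 · u^10) · u^8) · ((u^(-2))^2)) · w^4    [power of a power]
= (((w^24 · u^10) · u^8) · u^(-4)) · w^4    [power of a power]
= u^14w^28    [product of powers]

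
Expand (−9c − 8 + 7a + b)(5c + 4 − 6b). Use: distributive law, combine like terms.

(−9c − 8 + 7a + b)(5c + 4 − 6b)
= −45c² − 36c + 54bc − 40c − 32 + 48b + 35ac + 28a − 42ab + 5bc + 4b − 6b²    [distributive law]
= −45c² − 76c + 59bc − 32 + 52b + 35ac + 28a − 42ab − 6b²    [combine like terms]

−45c² − 76c + 59bc − 32 + 52b + 35ac + 28a − 42ab − 6b²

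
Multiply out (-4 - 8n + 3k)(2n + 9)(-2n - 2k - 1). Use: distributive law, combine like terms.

(-4 - 8n + 3k)(2n + 9)(-2n - 2k - 1)
= (-8n - 36 - 16n^2 - 72n + 6kn + 27k)(-2n - 2k - 1)    [distributive law]
= (-80n - 36 - 16n^2 + 6kn + 27k)(-2n - 2k - 1)    [combine like terms]
= 160n^2 + 160kn + 80n + 72n + 72k + 36 + 32n^3 + 32kn^2 + 16n^2 - 12kn^2 - 12k^2n - 6kn - 54kn - 54k^2 - 27k    [distributive law]
= 176n^2 + 100kn + 152n + 45k + 36 + 32n^3 + 20kn^2 - 12k^2n - 54k^2    [combine like terms]

176n^2 + 100kn + 152n + 45k + 36 + 32n^3 + 20kn^2 - 12k^2n - 54k^2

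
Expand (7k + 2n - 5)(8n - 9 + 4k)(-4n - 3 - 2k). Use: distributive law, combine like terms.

(7k + 2n - 5)(8n - 9 + 4k)(-4n - 3 - 2k)
= (56kn - 63k + 28k^2 + 16n^2 - 18n + 8kn - 40n + 45 - 20k)(-4n - 3 - 2k)    [distributive law]
= (64kn - 83k + 28k^2 + 16n^2 - 58n + 45)(-4n - 3 - 2k)    [combine like terms]
= -256kn^2 - 192kn - 128k^2n + 332kn + 249k + 166k^2 - 112k^2n - 84k^2 - 56k^3 - 64n^3 - 48n^2 - 32kn^2 + 232n^2 + 174n + 116kn - 180n - 135 - 90k    [distributive law]
= -288kn^2 + 256kn - 240k^2n + 159k + 82k^2 - 56k^3 - 64n^3 + 184n^2 - 6n - 135    [combine like terms]

-288kn^2 + 256kn - 240k^2n + 159k + 82k^2 - 56k^3 - 64n^3 + 184n^2 - 6n - 135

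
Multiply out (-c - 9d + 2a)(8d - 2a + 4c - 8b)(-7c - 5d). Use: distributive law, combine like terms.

(-c - 9d + 2a)(8d - 2a + 4c - 8b)(-7c - 5d)
= (-8cd + 2ac - 4c^2 + 8bc - 72d^2 + 18ad - 36cd + 72bd + 16ad - 4a^2 + 8ac - 16ab)(-7c - 5d)    [distributive law]
= (-44cd + 10ac - 4c^2 + 8bc - 72d^2 + 34ad + 72bd - 4a^2 - 16ab)(-7c - 5d)    [combine like terms]
= 308c^2d + 220cd^2 - 70ac^2 - 50acd + 28c^3 + 20c^2d - 56bc^2 - 40bcd + 504cd^2 + 360d^3 - 238acd - 170ad^2 - 504bcd - 360bd^2 + 28a^2c + 20a^2d + 112abc + 80abd    [distributive law]
= 328c^2d + 724cd^2 - 70ac^2 - 288acd + 28c^3 - 56bc^2 - 544bcd + 360d^3 - 170ad^2 - 360bd^2 + 28a^2c + 20a^2d + 112abc + 80abd    [combine like terms]

328c^2d + 724cd^2 - 70ac^2 - 288acd + 28c^3 - 56bc^2 - 544bcd + 360d^3 - 170ad^2 - 360bd^2 + 28a^2c + 20a^2d + 112abc + 80abd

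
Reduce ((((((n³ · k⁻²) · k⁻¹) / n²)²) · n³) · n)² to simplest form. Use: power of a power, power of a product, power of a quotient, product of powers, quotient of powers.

k⁻¹²n¹²

((((((n³ · k⁻²) · k⁻¹) / n²)²) · n³) · n)²
= ((((((n³ · k⁻²) · k⁻¹) / n²)²) · n³)²) · (n²)    [power of a product]
= ((((((n³ · k⁻²) · k⁻¹) / n²)²)²) · ((n³)²)) · (n²)    [power of a product]
= (((((n³ · k⁻²) · k⁻¹) / n²)⁴) · ((n³)²)) · (n²)    [power of a power]
= (((((n³ · k⁻²) · k⁻¹)⁴) / ((n²)⁴)) · ((n³)²)) · (n²)    [power of a quotient]
= (((((n³ · k⁻²)⁴) · ((k⁻¹)⁴)) / ((n²)⁴)) · ((n³)²)) · (n²)    [power of a product]
= ((((((n³)⁴) · ((k⁻²)⁴)) · ((k⁻¹)⁴)) / ((n²)⁴)) · ((n³)²)) · (n²)    [power of a product]
= ((((n¹² · ((k⁻²)⁴)) · ((k⁻¹)⁴)) / ((n²)⁴)) · ((n³)²)) · (n²)    [power of a power]
= ((((n¹² · k⁻⁸) · ((k⁻¹)⁴)) / ((n²)⁴)) · ((n³)²)) · (n²)    [power of a power]
= ((((n¹² · k⁻⁸) · k⁻⁴) / ((n²)⁴)) · ((n³)²)) · (n²)    [power of a power]
= ((((n¹² · k⁻⁸) · k⁻⁴) / n⁸) · ((n³)²)) · (n²)    [power of a power]
= ((((n¹² · k⁻⁸) · k⁻⁴) / n⁸) · n⁶) · (n²)    [power of a power]
= k⁻¹²n¹²    [quotient of powers; product of powers]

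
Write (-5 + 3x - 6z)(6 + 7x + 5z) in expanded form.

-30 - 17x - 61z + 21x^2 - 27xz - 30z^2

(-5 + 3x - 6z)(6 + 7x + 5z)
= -30 - 35x - 25z + 18x + 21x^2 + 15xz - 36z - 42xz - 30z^2    [distributive law]
= -30 - 17x - 61z + 21x^2 - 27xz - 30z^2    [combine like terms]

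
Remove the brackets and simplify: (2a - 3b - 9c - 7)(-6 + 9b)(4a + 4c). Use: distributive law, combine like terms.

-48a^2 + 168ac + 72a^2b - 252abc - 180ab - 180bc - 108ab^2 - 108b^2c + 216c^2 - 324bc^2 + 168a + 168c

(2a - 3b - 9c - 7)(-6 + 9b)(4a + 4c)
= (-12a + 18ab + 18b - 27b^2 + 54c - 81bc + 42 - 63b)(4a + 4c)    [distributive law]
= (-12a + 18ab - 45b - 27b^2 + 54c - 81bc + 42)(4a + 4c)    [combine like terms]
= -48a^2 - 48ac + 72a^2b + 72abc - 180ab - 180bc - 108ab^2 - 108b^2c + 216ac + 216c^2 - 324abc - 324bc^2 + 168a + 168c    [distributive law]
= -48a^2 + 168ac + 72a^2b - 252abc - 180ab - 180bc - 108ab^2 - 108b^2c + 216c^2 - 324bc^2 + 168a + 168c    [combine like terms]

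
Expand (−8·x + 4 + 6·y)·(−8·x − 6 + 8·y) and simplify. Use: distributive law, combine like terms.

64·x^2 + 16·x − 112·x·y − 24 − 4·y + 48·y^2

(−8·x + 4 + 6·y)·(−8·x − 6 + 8·y)
= 64·x^2 + 48·x − 64·x·y − 32·x − 24 + 32·y − 48·x·y − 36·y + 48·y^2    [distributive law]
= 64·x^2 + 16·x − 112·x·y − 24 − 4·y + 48·y^2    [combine like terms]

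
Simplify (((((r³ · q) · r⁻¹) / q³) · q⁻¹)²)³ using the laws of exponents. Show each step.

(((((r³ · q) · r⁻¹) / q³) · q⁻¹)²)³
= ((((r³ · q) · r⁻¹) / q³) · q⁻¹)⁶    [power of a power]
= ((((r³ · q) · r⁻¹) / q³)⁶) · ((q⁻¹)⁶)    [power of a product]
= ((((r³ · q) · r⁻¹)⁶) / ((q³)⁶)) · ((q⁻¹)⁶)    [power of a quotient]
= ((((r³ · q)⁶) · ((r⁻¹)⁶)) / ((q³)⁶)) · ((q⁻¹)⁶)    [power of a product]
= (((((r³)⁶) · (q⁶)) · ((r⁻¹)⁶)) / ((q³)⁶)) · ((q⁻¹)⁶)    [power of a product]
= (((r¹⁸ · (q⁶)) · ((r⁻¹)⁶)) / ((q³)⁶)) · ((q⁻¹)⁶)    [power of a power]
= (((r¹⁸ · q⁶) · r⁻⁶) / ((q³)⁶)) · ((q⁻¹)⁶)    [power of a power]
= (((r¹⁸ · q⁶) · r⁻⁶) / q¹⁸) · ((q⁻¹)⁶)    [power of a power]
= (((r¹⁸ · q⁶) · r⁻⁶) / q¹⁸) · q⁻⁶    [power of a power]
= q⁻¹⁸·r¹²    [quotient of powers; product of powers]

q⁻¹⁸·r¹²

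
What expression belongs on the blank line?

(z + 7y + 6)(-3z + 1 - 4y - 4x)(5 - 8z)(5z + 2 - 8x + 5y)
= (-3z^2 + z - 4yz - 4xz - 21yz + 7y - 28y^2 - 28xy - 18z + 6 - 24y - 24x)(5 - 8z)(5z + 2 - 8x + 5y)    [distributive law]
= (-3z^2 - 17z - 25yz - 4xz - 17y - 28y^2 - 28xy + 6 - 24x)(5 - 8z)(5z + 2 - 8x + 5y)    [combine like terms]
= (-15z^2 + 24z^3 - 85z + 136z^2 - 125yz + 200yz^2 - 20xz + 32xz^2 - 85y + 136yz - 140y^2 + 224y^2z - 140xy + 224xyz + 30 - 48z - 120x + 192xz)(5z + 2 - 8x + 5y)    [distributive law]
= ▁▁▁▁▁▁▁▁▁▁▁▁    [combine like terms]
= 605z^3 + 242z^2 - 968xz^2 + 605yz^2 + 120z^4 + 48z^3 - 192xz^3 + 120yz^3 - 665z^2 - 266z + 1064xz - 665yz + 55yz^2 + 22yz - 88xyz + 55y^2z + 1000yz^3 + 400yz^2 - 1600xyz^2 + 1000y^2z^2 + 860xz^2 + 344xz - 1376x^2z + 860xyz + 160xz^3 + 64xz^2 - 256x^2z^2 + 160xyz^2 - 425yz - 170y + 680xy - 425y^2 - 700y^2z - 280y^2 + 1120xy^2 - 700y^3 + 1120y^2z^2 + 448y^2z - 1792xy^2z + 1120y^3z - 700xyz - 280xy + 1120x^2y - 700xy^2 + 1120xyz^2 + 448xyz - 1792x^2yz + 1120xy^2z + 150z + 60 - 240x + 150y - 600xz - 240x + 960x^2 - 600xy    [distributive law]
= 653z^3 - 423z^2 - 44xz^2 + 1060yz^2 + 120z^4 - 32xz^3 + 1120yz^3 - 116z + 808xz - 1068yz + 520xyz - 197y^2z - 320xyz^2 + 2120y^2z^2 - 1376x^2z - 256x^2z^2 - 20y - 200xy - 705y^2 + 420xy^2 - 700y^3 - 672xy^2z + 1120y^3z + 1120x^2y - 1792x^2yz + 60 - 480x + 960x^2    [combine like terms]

Applying combine like terms to the line above:

(121z^2 + 24z^3 - 133z + 11yz + 200yz^2 + 172xz + 32xz^2 - 85y - 140y^2 + 224y^2z - 140xy + 224xyz + 30 - 120x)(5z + 2 - 8x + 5y)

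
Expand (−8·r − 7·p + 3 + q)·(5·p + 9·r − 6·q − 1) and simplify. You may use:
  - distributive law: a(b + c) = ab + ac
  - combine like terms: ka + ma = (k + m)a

−103·p·r − 72·r^2 + 57·q·r + 35·r − 35·p^2 + 47·p·q + 22·p − 19·q − 3 − 6·q^2

(−8·r − 7·p + 3 + q)·(5·p + 9·r − 6·q − 1)
= −40·p·r − 72·r^2 + 48·q·r + 8·r − 35·p^2 − 63·p·r + 42·p·q + 7·p + 15·p + 27·r − 18·q − 3 + 5·p·q + 9·q·r − 6·q^2 − q    [distributive law]
= −103·p·r − 72·r^2 + 57·q·r + 35·r − 35·p^2 + 47·p·q + 22·p − 19·q − 3 − 6·q^2    [combine like terms]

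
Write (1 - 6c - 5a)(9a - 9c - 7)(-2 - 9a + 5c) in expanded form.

-25a - 306a^2 - 59ac - 101c + 57c^2 + 14 - 144a^2c - 531ac^2 + 270c^3 + 405a^3

(1 - 6c - 5a)(9a - 9c - 7)(-2 - 9a + 5c)
= (9a - 9c - 7 - 54ac + 54c^2 + 42c - 45a^2 + 45ac + 35a)(-2 - 9a + 5c)    [distributive law]
= (44a + 33c - 7 - 9ac + 54c^2 - 45a^2)(-2 - 9a + 5c)    [combine like terms]
= -88a - 396a^2 + 220ac - 66c - 297ac + 165c^2 + 14 + 63a - 35c + 18ac + 81a^2c - 45ac^2 - 108c^2 - 486ac^2 + 270c^3 + 90a^2 + 405a^3 - 225a^2c    [distributive law]
= -25a - 306a^2 - 59ac - 101c + 57c^2 + 14 - 144a^2c - 531ac^2 + 270c^3 + 405a^3    [combine like terms]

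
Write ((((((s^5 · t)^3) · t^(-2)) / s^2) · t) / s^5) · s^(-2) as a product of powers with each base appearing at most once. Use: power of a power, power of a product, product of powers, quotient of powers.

((((((s^5 · t)^3) · t^(-2)) / s^2) · t) / s^5) · s^(-2)
= (((((((s^5)^3) · (t^3)) · t^(-2)) / s^2) · t) / s^5) · s^(-2)    [power of a product]
= (((((s^15 · (t^3)) · t^(-2)) / s^2) · t) / s^5) · s^(-2)    [power of a power]
= s^6·t^2    [quotient of powers; product of powers]

s^6·t^2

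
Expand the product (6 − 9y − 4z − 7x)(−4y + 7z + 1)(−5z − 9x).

165yz + 297xy − 190z² − 307xz − 30z − 54x − 180y²z − 324xy² + 235yz² + 283xyz + 140z³ + 497xz² − 252x²y + 441x²z + 63x²

(6 − 9y − 4z − 7x)(−4y + 7z + 1)(−5z − 9x)
= (−24y + 42z + 6 + 36y² − 63yz − 9y + 16yz − 28z² − 4z + 28xy − 49xz − 7x)(−5z − 9x)    [distributive law]
= (−33y + 38z + 6 + 36y² − 47yz − 28z² + 28xy − 49xz − 7x)(−5z − 9x)    [combine like terms]
= 165yz + 297xy − 190z² − 342xz − 30z − 54x − 180y²z − 324xy² + 235yz² + 423xyz + 140z³ + 252xz² − 140xyz − 252x²y + 245xz² + 441x²z + 35xz + 63x²    [distributive law]
= 165yz + 297xy − 190z² − 307xz − 30z − 54x − 180y²z − 324xy² + 235yz² + 283xyz + 140z³ + 497xz² − 252x²y + 441x²z + 63x²    [combine like terms]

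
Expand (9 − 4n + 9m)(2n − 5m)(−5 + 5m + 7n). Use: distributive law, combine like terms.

−90n − 415mn + 166n² + 225m + 226mn² − 56n³ − 125m²n − 225m³

(9 − 4n + 9m)(2n − 5m)(−5 + 5m + 7n)
= (18n − 45m − 8n² + 20mn + 18mn − 45m²)(−5 + 5m + 7n)    [distributive law]
= (18n − 45m − 8n² + 38mn − 45m²)(−5 + 5m + 7n)    [combine like terms]
= −90n + 90mn + 126n² + 225m − 225m² − 315mn + 40n² − 40mn² − 56n³ − 190mn + 190m²n + 266mn² + 225m² − 225m³ − 315m²n    [distributive law]
= −90n − 415mn + 166n² + 225m + 226mn² − 56n³ − 125m²n − 225m³    [combine like terms]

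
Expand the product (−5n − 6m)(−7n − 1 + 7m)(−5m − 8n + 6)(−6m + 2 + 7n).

3493m²n² − 1699mn² + 63mn³ + 630n³ − 1960n⁴ + 550n² − 1186m²n + 10mn + 60n − 336m³n + 2112m³ − 780m² + 72m − 1260m⁴

(−5n − 6m)(−7n − 1 + 7m)(−5m − 8n + 6)(−6m + 2 + 7n)
= (35n² + 5n − 35mn + 42mn + 6m − 42m²)(−5m − 8n + 6)(−6m + 2 + 7n)    [distributive law]
= (35n² + 5n + 7mn + 6m − 42m²)(−5m − 8n + 6)(−6m + 2 + 7n)    [combine like terms]
= (−175mn² − 280n³ + 210n² − 25mn − 40n² + 30n − 35m²n − 56mn² + 42mn − 30m² − 48mn + 36m + 210m³ + 336m²n − 252m²)(−6m + 2 + 7n)    [distributive law]
= (−231mn² − 280n³ + 170n² − 31mn + 30n + 301m²n − 282m² + 36m + 210m³)(−6m + 2 + 7n)    [combine like terms]
= 1386m²n² − 462mn² − 1617mn³ + 1680mn³ − 560n³ − 1960n⁴ − 1020mn² + 340n² + 1190n³ + 186m²n − 62mn − 217mn² − 180mn + 60n + 210n² − 1806m³n + 602m²n + 2107m²n² + 1692m³ − 564m² − 1974m²n − 216m² + 72m + 252mn − 1260m⁴ + 420m³ + 1470m³n    [distributive law]
= 3493m²n² − 1699mn² + 63mn³ + 630n³ − 1960n⁴ + 550n² − 1186m²n + 10mn + 60n − 336m³n + 2112m³ − 780m² + 72m − 1260m⁴    [combine like terms]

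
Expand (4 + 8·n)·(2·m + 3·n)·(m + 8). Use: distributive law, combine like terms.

(4 + 8·n)·(2·m + 3·n)·(m + 8)
= (8·m + 12·n + 16·m·n + 24·n^2)·(m + 8)    [distributive law]
= 8·m^2 + 64·m + 12·m·n + 96·n + 16·m^2·n + 128·m·n + 24·m·n^2 + 192·n^2    [distributive law]
= 8·m^2 + 64·m + 140·m·n + 96·n + 16·m^2·n + 24·m·n^2 + 192·n^2    [combine like terms]

8·m^2 + 64·m + 140·m·n + 96·n + 16·m^2·n + 24·m·n^2 + 192·n^2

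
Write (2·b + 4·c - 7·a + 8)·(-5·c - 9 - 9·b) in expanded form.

-46·b·c - 90·b - 18·b^2 - 20·c^2 - 76·c + 35·a·c + 63·a + 63·a·b - 72

(2·b + 4·c - 7·a + 8)·(-5·c - 9 - 9·b)
= -10·b·c - 18·b - 18·b^2 - 20·c^2 - 36·c - 36·b·c + 35·a·c + 63·a + 63·a·b - 40·c - 72 - 72·b    [distributive law]
= -46·b·c - 90·b - 18·b^2 - 20·c^2 - 76·c + 35·a·c + 63·a + 63·a·b - 72    [combine like terms]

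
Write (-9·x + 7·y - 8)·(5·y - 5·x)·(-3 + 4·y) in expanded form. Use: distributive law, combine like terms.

400·x·y - 320·x·y^2 - 135·x^2 + 180·x^2·y - 265·y^2 + 140·y^3 + 120·y - 120·x

(-9·x + 7·y - 8)·(5·y - 5·x)·(-3 + 4·y)
= (-45·x·y + 45·x^2 + 35·y^2 - 35·x·y - 40·y + 40·x)·(-3 + 4·y)    [distributive law]
= (-80·x·y + 45·x^2 + 35·y^2 - 40·y + 40·x)·(-3 + 4·y)    [combine like terms]
= 240·x·y - 320·x·y^2 - 135·x^2 + 180·x^2·y - 105·y^2 + 140·y^3 + 120·y - 160·y^2 - 120·x + 160·x·y    [distributive law]
= 400·x·y - 320·x·y^2 - 135·x^2 + 180·x^2·y - 265·y^2 + 140·y^3 + 120·y - 120·x    [combine like terms]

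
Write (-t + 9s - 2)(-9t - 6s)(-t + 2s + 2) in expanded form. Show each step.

-9t³ + 93st² - 96s²t - 126st - 108s³ - 84s² + 36t + 24s

(-t + 9s - 2)(-9t - 6s)(-t + 2s + 2)
= (9t² + 6st - 81st - 54s² + 18t + 12s)(-t + 2s + 2)    [distributive law]
= (9t² - 75st - 54s² + 18t + 12s)(-t + 2s + 2)    [combine like terms]
= -9t³ + 18st² + 18t² + 75st² - 150s²t - 150st + 54s²t - 108s³ - 108s² - 18t² + 36st + 36t - 12st + 24s² + 24s    [distributive law]
= -9t³ + 93st² - 96s²t - 126st - 108s³ - 84s² + 36t + 24s    [combine like terms]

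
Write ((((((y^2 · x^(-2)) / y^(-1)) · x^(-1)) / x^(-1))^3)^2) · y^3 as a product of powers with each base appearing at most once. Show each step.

((((((y^2 · x^(-2)) / y^(-1)) · x^(-1)) / x^(-1))^3)^2) · y^3
= (((((y^2 · x^(-2)) / y^(-1)) · x^(-1)) / x^(-1))^6) · y^3    [power of a power]
= (((((y^2 · x^(-2)) / y^(-1)) · x^(-1))^6) / ((x^(-1))^6)) · y^3    [power of a quotient]
= (((((y^2 · x^(-2)) / y^(-1))^6) · ((x^(-1))^6)) / ((x^(-1))^6)) · y^3    [power of a product]
= (((((y^2 · x^(-2))^6) / ((y^(-1))^6)) · ((x^(-1))^6)) / ((x^(-1))^6)) · y^3    [power of a quotient]
= ((((((y^2)^6) · ((x^(-2))^6)) / ((y^(-1))^6)) · ((x^(-1))^6)) / ((x^(-1))^6)) · y^3    [power of a product]
= ((((y^12 · ((x^(-2))^6)) / ((y^(-1))^6)) · ((x^(-1))^6)) / ((x^(-1))^6)) · y^3    [power of a power]
= ((((y^12 · x^(-12)) / ((y^(-1))^6)) · ((x^(-1))^6)) / ((x^(-1))^6)) · y^3    [power of a power]
= ((((y^12 · x^(-12)) / y^(-6)) · ((x^(-1))^6)) / ((x^(-1))^6)) · y^3    [power of a power]
= ((((y^12 · x^(-12)) / y^(-6)) · x^(-6)) / ((x^(-1))^6)) · y^3    [power of a power]
= ((((y^12 · x^(-12)) / y^(-6)) · x^(-6)) / x^(-6)) · y^3    [power of a power]
= x^(-12)y^21    [quotient of powers; product of powers]

x^(-12)y^21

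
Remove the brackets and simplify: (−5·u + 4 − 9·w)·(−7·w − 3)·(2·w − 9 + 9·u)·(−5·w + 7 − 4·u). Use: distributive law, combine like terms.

−3689·u·w³ + 8205·u·w² − 4123·u²·w² − 783·u·w + 2706·u²·w − 1260·u³·w − 2133·u + 1917·u² − 540·u³ + 3727·w³ − 3908·w² − 645·w + 756 − 630·w⁴

(−5·u + 4 − 9·w)·(−7·w − 3)·(2·w − 9 + 9·u)·(−5·w + 7 − 4·u)
= (35·u·w + 15·u − 28·w − 12 + 63·w² + 27·w)·(2·w − 9 + 9·u)·(−5·w + 7 − 4·u)    [distributive law]
= (35·u·w + 15·u − w − 12 + 63·w²)·(2·w − 9 + 9·u)·(−5·w + 7 − 4·u)    [combine like terms]
= (70·u·w² − 315·u·w + 315·u²·w + 30·u·w − 135·u + 135·u² − 2·w² + 9·w − 9·u·w − 24·w + 108 − 108·u + 126·w³ − 567·w² + 567·u·w²)·(−5·w + 7 − 4·u)    [distributive law]
= (637·u·w² − 294·u·w + 315·u²·w − 243·u + 135·u² − 569·w² − 15·w + 108 + 126·w³)·(−5·w + 7 − 4·u)    [combine like terms]
= −3185·u·w³ + 4459·u·w² − 2548·u²·w² + 1470·u·w² − 2058·u·w + 1176·u²·w − 1575·u²·w² + 2205·u²·w − 1260·u³·w + 1215·u·w − 1701·u + 972·u² − 675·u²·w + 945·u² − 540·u³ + 2845·w³ − 3983·w² + 2276·u·w² + 75·w² − 105·w + 60·u·w − 540·w + 756 − 432·u − 630·w⁴ + 882·w³ − 504·u·w³    [distributive law]
= −3689·u·w³ + 8205·u·w² − 4123·u²·w² − 783·u·w + 2706·u²·w − 1260·u³·w − 2133·u + 1917·u² − 540·u³ + 3727·w³ − 3908·w² − 645·w + 756 − 630·w⁴    [combine like terms]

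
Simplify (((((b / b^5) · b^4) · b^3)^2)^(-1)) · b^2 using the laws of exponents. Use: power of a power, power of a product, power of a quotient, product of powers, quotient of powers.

b^(-4)

(((((b / b^5) · b^4) · b^3)^2)^(-1)) · b^2
= ((((b / b^5) · b^4) · b^3)^(-2)) · b^2    [power of a power]
= ((((b / b^5) · b^4)^(-2)) · ((b^3)^(-2))) · b^2    [power of a product]
= ((((b / b^5)^(-2)) · ((b^4)^(-2))) · ((b^3)^(-2))) · b^2    [power of a product]
= ((((b^(-2)) / ((b^5)^(-2))) · ((b^4)^(-2))) · ((b^3)^(-2))) · b^2    [power of a quotient]
= (((b^(-2) / b^(-10)) · ((b^4)^(-2))) · ((b^3)^(-2))) · b^2    [power of a power]
= ((b^8 · ((b^4)^(-2))) · ((b^3)^(-2))) · b^2    [quotient of powers]
= ((b^8 · b^(-8)) · ((b^3)^(-2))) · b^2    [power of a power]
= (b^0 · ((b^3)^(-2))) · b^2    [product of powers]
= (b^0 · b^(-6)) · b^2    [power of a power]
= b^(-6) · b^2    [product of powers]
= b^(-4)    [product of powers]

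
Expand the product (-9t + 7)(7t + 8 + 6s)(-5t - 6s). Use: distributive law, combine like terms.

(-9t + 7)(7t + 8 + 6s)(-5t - 6s)
= (-63t² - 72t - 54st + 49t + 56 + 42s)(-5t - 6s)    [distributive law]
= (-63t² - 23t - 54st + 56 + 42s)(-5t - 6s)    [combine like terms]
= 315t³ + 378st² + 115t² + 138st + 270st² + 324s²t - 280t - 336s - 210st - 252s²    [distributive law]
= 315t³ + 648st² + 115t² - 72st + 324s²t - 280t - 336s - 252s²    [combine like terms]

315t³ + 648st² + 115t² - 72st + 324s²t - 280t - 336s - 252s²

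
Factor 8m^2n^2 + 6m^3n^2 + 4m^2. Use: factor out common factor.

8m^2n^2 + 6m^3n^2 + 4m^2
= 2(4m^2n^2 + 3m^3n^2 + 2m^2)    [factor out 2]
= 2m^2(4n^2 + 3mn^2 + 2)    [factor out m^2]

2m^2(4n^2 + 3mn^2 + 2)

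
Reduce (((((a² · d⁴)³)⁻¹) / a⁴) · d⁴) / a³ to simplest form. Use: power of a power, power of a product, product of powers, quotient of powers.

(((((a² · d⁴)³)⁻¹) / a⁴) · d⁴) / a³
= ((((a² · d⁴)⁻³) / a⁴) · d⁴) / a³    [power of a power]
= (((((a²)⁻³) · ((d⁴)⁻³)) / a⁴) · d⁴) / a³    [power of a product]
= (((a⁻⁶ · ((d⁴)⁻³)) / a⁴) · d⁴) / a³    [power of a power]
= (((a⁻⁶ · d⁻¹²) / a⁴) · d⁴) / a³    [power of a power]
= a⁻¹³d⁻⁸    [quotient of powers; product of powers]

a⁻¹³d⁻⁸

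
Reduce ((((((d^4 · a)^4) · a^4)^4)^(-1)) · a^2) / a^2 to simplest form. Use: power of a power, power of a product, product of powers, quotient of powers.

a^(-32)d^(-64)

((((((d^4 · a)^4) · a^4)^4)^(-1)) · a^2) / a^2
= (((((d^4 · a)^4) · a^4)^(-4)) · a^2) / a^2    [power of a power]
= (((((d^4 · a)^4)^(-4)) · ((a^4)^(-4))) · a^2) / a^2    [power of a product]
= ((((d^4 · a)^(-16)) · ((a^4)^(-4))) · a^2) / a^2    [power of a power]
= (((((d^4)^(-16)) · (a^(-16))) · ((a^4)^(-4))) · a^2) / a^2    [power of a product]
= (((d^(-64) · (a^(-16))) · ((a^4)^(-4))) · a^2) / a^2    [power of a power]
= (((d^(-64) · a^(-16)) · a^(-16)) · a^2) / a^2    [power of a power]
= a^(-32)d^(-64)    [quotient of powers; product of powers]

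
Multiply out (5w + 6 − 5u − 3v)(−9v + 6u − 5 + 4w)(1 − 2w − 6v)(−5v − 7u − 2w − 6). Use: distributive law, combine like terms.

−2385v^2w + 1733uvw − 128vw^2 − 739vw − 546v^2w^2 + 370uvw^2 + 212vw^3 − 1116v^3w − 1122uv^2w + 484u^2w + 190uw^2 + 137uw + 20u^2w^2 + 320uw^3 + 138u^2vw − 250w^2 − 294w + 196w^3 + 80w^4 − 2271v^2 + 742uv − 696v − 333v^3 + 840uv^2 − 247u^2 − 156u + 1443u^2v + 180 + 1944uv^3 + 234u^2v^2 + 210u^3 − 420u^3w − 1260u^3v + 810v^4

(5w + 6 − 5u − 3v)(−9v + 6u − 5 + 4w)(1 − 2w − 6v)(−5v − 7u − 2w − 6)
= (−45vw + 30uw − 25w + 20w^2 − 54v + 36u − 30 + 24w + 45uv − 30u^2 + 25u − 20uw + 27v^2 − 18uv + 15v − 12vw)(1 − 2w − 6v)(−5v − 7u − 2w − 6)    [distributive law]
= (−57vw + 10uw − w + 20w^2 − 39v + 61u − 30 + 27uv − 30u^2 + 27v^2)(1 − 2w − 6v)(−5v − 7u − 2w − 6)    [combine like terms]
= (−57vw + 114vw^2 + 342v^2w + 10uw − 20uw^2 − 60uvw − w + 2w^2 + 6vw + 20w^2 − 40w^3 − 120vw^2 − 39v + 78vw + 234v^2 + 61u − 122uw − 366uv − 30 + 60w + 180v + 27uv − 54uvw − 162uv^2 − 30u^2 + 60u^2w + 180u^2v + 27v^2 − 54v^2w − 162v^3)(−5v − 7u − 2w − 6)    [distributive law]
= (27vw − 6vw^2 + 288v^2w − 112uw − 20uw^2 − 114uvw + 59w + 22w^2 − 40w^3 + 141v + 261v^2 + 61u − 339uv − 30 − 162uv^2 − 30u^2 + 60u^2w + 180u^2v − 162v^3)(−5v − 7u − 2w − 6)    [combine like terms]
= −135v^2w − 189uvw − 54vw^2 − 162vw + 30v^2w^2 + 42uvw^2 + 12vw^3 + 36vw^2 − 1440v^3w − 2016uv^2w − 576v^2w^2 − 1728v^2w + 560uvw + 784u^2w + 224uw^2 + 672uw + 100uvw^2 + 140u^2w^2 + 40uw^3 + 120uw^2 + 570uv^2w + 798u^2vw + 228uvw^2 + 684uvw − 295vw − 413uw − 118w^2 − 354w − 110vw^2 − 154uw^2 − 44w^3 − 132w^2 + 200vw^3 + 280uw^3 + 80w^4 + 240w^3 − 705v^2 − 987uv − 282vw − 846v − 1305v^3 − 1827uv^2 − 522v^2w − 1566v^2 − 305uv − 427u^2 − 122uw − 366u + 1695uv^2 + 2373u^2v + 678uvw + 2034uv + 150v + 210u + 60w + 180 + 810uv^3 + 1134u^2v^2 + 324uv^2w + 972uv^2 + 150u^2v + 210u^3 + 60u^2w + 180u^2 − 300u^2vw − 420u^3w − 120u^2w^2 − 360u^2w − 900u^2v^2 − 1260u^3v − 360u^2vw − 1080u^2v + 810v^4 + 1134uv^3 + 324v^3w + 972v^3    [distributive law]
= −2385v^2w + 1733uvw − 128vw^2 − 739vw − 546v^2w^2 + 370uvw^2 + 212vw^3 − 1116v^3w − 1122uv^2w + 484u^2w + 190uw^2 + 137uw + 20u^2w^2 + 320uw^3 + 138u^2vw − 250w^2 − 294w + 196w^3 + 80w^4 − 2271v^2 + 742uv − 696v − 333v^3 + 840uv^2 − 247u^2 − 156u + 1443u^2v + 180 + 1944uv^3 + 234u^2v^2 + 210u^3 − 420u^3w − 1260u^3v + 810v^4    [combine like terms]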